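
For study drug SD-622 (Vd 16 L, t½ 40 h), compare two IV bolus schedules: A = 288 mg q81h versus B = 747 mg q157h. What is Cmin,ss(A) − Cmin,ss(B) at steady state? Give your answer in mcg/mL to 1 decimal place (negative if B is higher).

2.6 mcg/mL

Regimen A: f = (1/2)^(81/40) ≈ 0.2457; Cmin,ss = (288/16)·f/(1−f) ≈ 5.863 mcg/mL.
Regimen B: f = (1/2)^(157/40) ≈ 0.0658; Cmin,ss = (747/16)·f/(1−f) ≈ 3.288 mcg/mL.
Difference ≈ 5.863 − 3.288 ≈ 2.575 mcg/mL.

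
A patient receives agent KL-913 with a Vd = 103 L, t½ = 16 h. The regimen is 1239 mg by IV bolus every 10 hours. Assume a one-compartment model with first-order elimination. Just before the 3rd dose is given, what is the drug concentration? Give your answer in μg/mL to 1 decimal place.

12.9 μg/mL

f = (1/2)^(τ/t½) = (1/2)^(10/16) ≈ 0.6484.
C₀ = D/Vd = 1239/103 ≈ 12.029 μg/mL.
Before the 3rd dose, 2 doses have been given. Superposition: Cmin = C₀·(f + f²).
≈ 12.029 × (0.6484 + 0.4204) ≈ 12.029 × 1.0688 ≈ 12.857 μg/mL.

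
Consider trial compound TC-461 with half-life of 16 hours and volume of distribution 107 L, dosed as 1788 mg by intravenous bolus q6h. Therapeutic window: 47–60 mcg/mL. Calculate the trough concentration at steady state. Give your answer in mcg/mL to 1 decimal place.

k = ln2/t½ = ln2/16 ≈ 0.043322 h⁻¹; fraction remaining f = e^(−kτ) = e^(−0.043322×6) ≈ 0.7711.
Accumulation ratio R = 1/(1 − f) ≈ 1/0.2289 ≈ 4.3687.
Single-dose peak C₀ = D/Vd = 1788/107 ≈ 16.710 mcg/mL.
Steady-state peak Cmax,ss = C₀·R ≈ 16.710 × 4.3687 ≈ 73.001 mcg/mL.
Steady-state trough Cmin,ss = Cmax,ss·f ≈ 73.001 × 0.7711 ≈ 56.291 mcg/mL.
Trough 56.3 mcg/mL vs MEC 47 mcg/mL: adequate.

56.3 mcg/mL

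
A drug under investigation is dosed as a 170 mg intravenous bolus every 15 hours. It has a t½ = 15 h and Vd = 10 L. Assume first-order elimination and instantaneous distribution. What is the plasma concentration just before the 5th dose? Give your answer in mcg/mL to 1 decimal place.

f = (1/2)^(τ/t½) = (1/2)^(15/15) ≈ 0.5000.
C₀ = D/Vd = 170/10 ≈ 17.000 mcg/mL.
Before the 5th dose, 4 doses have been given. Superposition: Cmin = C₀·(f + f² + … + f^4).
≈ 17.000 × (0.5000 + 0.2500 + 0.1250 + 0.0625) ≈ 17.000 × 0.9375 ≈ 15.938 mcg/mL.

15.9 mcg/mL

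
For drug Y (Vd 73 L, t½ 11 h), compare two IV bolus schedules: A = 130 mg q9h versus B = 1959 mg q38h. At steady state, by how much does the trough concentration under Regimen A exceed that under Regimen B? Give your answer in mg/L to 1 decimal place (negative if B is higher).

Regimen A: f = (1/2)^(9/11) ≈ 0.5672; Cmin,ss = (130/73)·f/(1−f) ≈ 2.334 mg/L.
Regimen B: f = (1/2)^(38/11) ≈ 0.0912; Cmin,ss = (1959/73)·f/(1−f) ≈ 2.693 mg/L.
Difference ≈ 2.334 − 2.693 ≈ -0.359 mg/L.

-0.4 mg/L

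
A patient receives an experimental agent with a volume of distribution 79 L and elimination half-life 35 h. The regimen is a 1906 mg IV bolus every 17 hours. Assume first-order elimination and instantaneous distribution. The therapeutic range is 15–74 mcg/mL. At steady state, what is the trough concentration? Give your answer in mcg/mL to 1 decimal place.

k = ln2/t½ = ln2/35 ≈ 0.019804 h⁻¹; fraction remaining f = e^(−kτ) = e^(−0.019804×17) ≈ 0.7141.
At steady state, accumulation factor R = 1/(1 − e^(−kτ)) ≈ 3.4977.
Each bolus raises the concentration by D/Vd = 1906/79 ≈ 24.127 mcg/mL.
Cmax,ss = C₀/(1 − f) ≈ 24.127/0.2859 ≈ 84.390 mcg/mL.
One interval later, Cmin,ss = Cmax,ss·e^(−kτ) ≈ 84.390 × 0.7141 ≈ 60.263 mcg/mL.
Trough 60.3 mcg/mL vs MEC 15 mcg/mL: adequate.

60.3 mcg/mL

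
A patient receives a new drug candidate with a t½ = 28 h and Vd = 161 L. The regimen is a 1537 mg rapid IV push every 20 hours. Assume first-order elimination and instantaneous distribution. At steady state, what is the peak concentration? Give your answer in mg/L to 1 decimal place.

24.4 mg/L

τ/t½ = 20/28 ≈ 0.71429, so fraction remaining f = (1/2)^(20/28) ≈ 0.6095.
Accumulation ratio R = 1/(1 − f) ≈ 1/0.3905 ≈ 2.5608.
Each bolus raises the concentration by D/Vd = 1537/161 ≈ 9.547 mg/L.
Steady-state peak Cmax,ss = C₀·R ≈ 9.547 × 2.5608 ≈ 24.448 mg/L.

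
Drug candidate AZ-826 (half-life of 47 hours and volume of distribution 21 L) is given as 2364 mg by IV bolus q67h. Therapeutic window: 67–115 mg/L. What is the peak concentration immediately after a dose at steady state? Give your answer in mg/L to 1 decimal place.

179.3 mg/L

Over one 67-h interval, 67/47 ≈ 1.4255 half-lives elapse, leaving f ≈ 0.3723 of each dose.
Accumulation ratio R = 1/(1 − f) ≈ 1/0.6277 ≈ 1.5931.
Each bolus raises the concentration by D/Vd = 2364/21 ≈ 112.571 mg/L.
Steady-state peak Cmax,ss = C₀·R ≈ 112.571 × 1.5931 ≈ 179.337 mg/L.
Peak 179.3 mg/L vs MTC 115 mg/L: exceeds toxic threshold.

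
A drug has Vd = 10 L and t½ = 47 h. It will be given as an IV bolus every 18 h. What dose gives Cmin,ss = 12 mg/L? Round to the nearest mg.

36 mg

τ/t½ = 18/47 ≈ 0.38298, so f = (1/2)^(18/47) ≈ 0.766853.
Cmin,ss = (D/Vd)·f/(1−f), so D = Cmin,ss·Vd·(1−f)/f.
D = 12 × 10 × (1−f)/f ≈ 12 × 10 × 0.30403 ≈ 36.48 mg.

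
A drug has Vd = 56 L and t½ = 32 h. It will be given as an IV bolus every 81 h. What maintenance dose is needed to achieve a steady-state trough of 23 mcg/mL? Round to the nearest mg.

τ/t½ = 81/32 ≈ 2.5312, so f = (1/2)^(81/32) ≈ 0.172989.
Cmin,ss = (D/Vd)·f/(1−f), so D = Cmin,ss·Vd·(1−f)/f.
D = 23 × 56 × (1−f)/f ≈ 23 × 56 × 4.78071 ≈ 6157.55 mg.

6158 mg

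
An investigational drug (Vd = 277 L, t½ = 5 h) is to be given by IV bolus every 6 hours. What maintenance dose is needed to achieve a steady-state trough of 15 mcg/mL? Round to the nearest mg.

5391 mg

τ/t½ = 6/5 ≈ 1.2, so f = (1/2)^(6/5) ≈ 0.435275.
Cmin,ss = (D/Vd)·f/(1−f), so D = Cmin,ss·Vd·(1−f)/f.
D = 15 × 277 × (1−f)/f ≈ 15 × 277 × 1.29740 ≈ 5390.70 mg.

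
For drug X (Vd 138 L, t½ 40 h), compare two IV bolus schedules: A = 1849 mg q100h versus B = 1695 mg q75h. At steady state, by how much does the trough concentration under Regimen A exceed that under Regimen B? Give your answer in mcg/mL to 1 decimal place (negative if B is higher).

-1.7 mcg/mL

Regimen A: f = (1/2)^(100/40) ≈ 0.1768; Cmin,ss = (1849/138)·f/(1−f) ≈ 2.878 mcg/mL.
Regimen B: f = (1/2)^(75/40) ≈ 0.2726; Cmin,ss = (1695/138)·f/(1−f) ≈ 4.603 mcg/mL.
Difference ≈ 2.878 − 4.603 ≈ -1.725 mcg/mL.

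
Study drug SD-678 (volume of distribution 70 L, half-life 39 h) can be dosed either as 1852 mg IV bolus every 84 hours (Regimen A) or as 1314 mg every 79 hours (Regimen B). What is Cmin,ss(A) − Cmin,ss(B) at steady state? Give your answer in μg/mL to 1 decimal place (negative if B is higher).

1.6 μg/mL

Regimen A: f = (1/2)^(84/39) ≈ 0.2247; Cmin,ss = (1852/70)·f/(1−f) ≈ 7.668 μg/mL.
Regimen B: f = (1/2)^(79/39) ≈ 0.2456; Cmin,ss = (1314/70)·f/(1−f) ≈ 6.111 μg/mL.
Difference ≈ 7.668 − 6.111 ≈ 1.557 μg/mL.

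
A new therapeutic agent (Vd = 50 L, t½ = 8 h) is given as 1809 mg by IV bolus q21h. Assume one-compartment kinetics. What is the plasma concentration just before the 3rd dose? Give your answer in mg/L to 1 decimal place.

f = (1/2)^(τ/t½) = (1/2)^(21/8) ≈ 0.1621.
C₀ = D/Vd = 1809/50 ≈ 36.180 mg/L.
Before the 3rd dose, 2 doses have been given. Superposition: Cmin = C₀·(f + f²).
≈ 36.180 × (0.1621 + 0.0263) ≈ 36.180 × 0.1884 ≈ 6.816 mg/L.

6.8 mg/L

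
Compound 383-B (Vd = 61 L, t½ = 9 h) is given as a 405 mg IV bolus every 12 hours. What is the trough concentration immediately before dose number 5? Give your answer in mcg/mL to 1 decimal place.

4.3 mcg/mL

f = (1/2)^(τ/t½) = (1/2)^(12/9) ≈ 0.3969.
C₀ = D/Vd = 405/61 ≈ 6.639 mcg/mL.
Before the 5th dose, 4 doses have been given. Superposition: Cmin = C₀·(f + f² + … + f^4).
≈ 6.639 × (0.3969 + 0.1575 + 0.0625 + 0.0248) ≈ 6.639 × 0.6417 ≈ 4.260 mcg/mL.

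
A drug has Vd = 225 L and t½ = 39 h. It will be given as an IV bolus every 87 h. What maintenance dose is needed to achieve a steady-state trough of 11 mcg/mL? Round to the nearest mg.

9142 mg

τ/t½ = 87/39 ≈ 2.2308, so f = (1/2)^(87/39) ≈ 0.213045.
Cmin,ss = (D/Vd)·f/(1−f), so D = Cmin,ss·Vd·(1−f)/f.
D = 11 × 225 × (1−f)/f ≈ 11 × 225 × 3.69384 ≈ 9142.25 mg.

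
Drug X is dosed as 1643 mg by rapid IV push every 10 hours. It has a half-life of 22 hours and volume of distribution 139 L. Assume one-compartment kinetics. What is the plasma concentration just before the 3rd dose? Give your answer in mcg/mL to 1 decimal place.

14.9 mcg/mL

f = (1/2)^(τ/t½) = (1/2)^(10/22) ≈ 0.7297.
C₀ = D/Vd = 1643/139 ≈ 11.820 mcg/mL.
Before the 3rd dose, 2 doses have been given. Superposition: Cmin = C₀·(f + f²).
≈ 11.820 × (0.7297 + 0.5325) ≈ 11.820 × 1.2622 ≈ 14.919 mcg/mL.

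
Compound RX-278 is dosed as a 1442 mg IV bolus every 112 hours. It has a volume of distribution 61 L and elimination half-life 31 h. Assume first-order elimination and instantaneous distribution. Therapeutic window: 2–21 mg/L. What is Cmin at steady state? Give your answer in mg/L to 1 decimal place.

Over one 112-h interval, 112/31 ≈ 3.6129 half-lives elapse, leaving f ≈ 0.0817 of each dose.
Single-dose peak C₀ = D/Vd = 1442/61 ≈ 23.639 mg/L.
Steady-state trough Cmin,ss = C₀·f/(1−f) ≈ 23.639 × 0.0817/0.9183 ≈ 2.103 mg/L.
Trough 2.1 mg/L vs MEC 2 mg/L: adequate.

2.1 mg/L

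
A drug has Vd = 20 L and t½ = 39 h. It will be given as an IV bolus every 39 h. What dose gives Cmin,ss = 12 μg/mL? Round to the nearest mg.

240 mg

τ/t½ = 39/39 ≈ 1, so f = (1/2)^(39/39) ≈ 0.500000.
Cmin,ss = (D/Vd)·f/(1−f), so D = Cmin,ss·Vd·(1−f)/f.
D = 12 × 20 × (1−f)/f ≈ 12 × 20 × 1.00000 ≈ 240.00 mg.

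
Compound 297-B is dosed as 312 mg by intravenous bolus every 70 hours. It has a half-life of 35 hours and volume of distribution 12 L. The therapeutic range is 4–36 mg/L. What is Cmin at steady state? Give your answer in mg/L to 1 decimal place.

τ = 70 h = 2 half-lives, so f = (1/2)^2 = 0.25.
Accumulation ratio R = 1/(1 − f) = 1/0.75 = 4/3.
Single-dose peak C₀ = D/Vd = 312/12 = 26 mg/L.
Steady-state peak Cmax,ss = C₀·R = 26 × 4/3 ≈ 34.667 mg/L.
Steady-state trough Cmin,ss = Cmax,ss·f ≈ 34.667 × 0.25 ≈ 8.667 mg/L.
Trough 8.7 mg/L vs MEC 4 mg/L: adequate.

8.7 mg/L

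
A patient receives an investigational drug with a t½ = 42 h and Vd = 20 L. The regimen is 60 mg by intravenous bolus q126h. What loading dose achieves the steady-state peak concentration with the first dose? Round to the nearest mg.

f = (1/2)^(126/42) ≈ 0.125000; accumulation ratio R = 1/(1−f) ≈ 1.14286.
Loading dose to hit Cmax,ss on first dose: D_load = D_maint·R ≈ 60 × 1.14286 ≈ 68.57 mg.

69 mg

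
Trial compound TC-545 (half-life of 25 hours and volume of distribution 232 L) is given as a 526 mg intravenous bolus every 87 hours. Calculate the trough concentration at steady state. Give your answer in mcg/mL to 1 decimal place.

τ/t½ = 87/25 ≈ 3.48, so fraction remaining f = (1/2)^(87/25) ≈ 0.0896.
Single-dose peak C₀ = D/Vd = 526/232 ≈ 2.267 mcg/mL.
Steady-state trough Cmin,ss = C₀·f/(1−f) ≈ 2.267 × 0.0896/0.9104 ≈ 0.223 mcg/mL.

0.2 mcg/mL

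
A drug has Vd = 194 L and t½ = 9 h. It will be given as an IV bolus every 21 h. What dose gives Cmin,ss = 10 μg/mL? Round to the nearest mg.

τ/t½ = 21/9 ≈ 2.3333, so f = (1/2)^(21/9) ≈ 0.198425.
Cmin,ss = (D/Vd)·f/(1−f), so D = Cmin,ss·Vd·(1−f)/f.
D = 10 × 194 × (1−f)/f ≈ 10 × 194 × 4.03969 ≈ 7837.00 mg.

7837 mg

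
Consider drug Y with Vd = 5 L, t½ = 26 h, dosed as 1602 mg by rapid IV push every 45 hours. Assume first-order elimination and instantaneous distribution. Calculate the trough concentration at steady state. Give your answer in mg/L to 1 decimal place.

τ/t½ = 45/26 ≈ 1.7308, so fraction remaining f = (1/2)^(45/26) ≈ 0.3013.
Each bolus raises the concentration by D/Vd = 1602/5 ≈ 320.400 mg/L.
Steady-state trough Cmin,ss = C₀·f/(1−f) ≈ 320.400 × 0.3013/0.6987 ≈ 138.166 mg/L.

138.2 mg/L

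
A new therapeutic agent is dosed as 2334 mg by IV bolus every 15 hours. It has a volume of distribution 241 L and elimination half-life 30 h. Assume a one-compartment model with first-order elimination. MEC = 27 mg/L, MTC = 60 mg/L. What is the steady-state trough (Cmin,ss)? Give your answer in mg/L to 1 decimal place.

23.4 mg/L

τ/t½ = 15/30 ≈ 0.5, so fraction remaining f = (1/2)^(15/30) ≈ 0.7071.
Accumulation ratio R = 1/(1 − f) ≈ 1/0.2929 ≈ 3.4141.
Each bolus raises the concentration by D/Vd = 2334/241 ≈ 9.685 mg/L.
Cmax,ss = C₀/(1 − f) ≈ 9.685/0.2929 ≈ 33.066 mg/L.
One interval later, Cmin,ss = Cmax,ss·e^(−kτ) ≈ 33.066 × 0.7071 ≈ 23.381 mg/L.
Trough 23.4 mg/L vs MEC 27 mg/L: subtherapeutic.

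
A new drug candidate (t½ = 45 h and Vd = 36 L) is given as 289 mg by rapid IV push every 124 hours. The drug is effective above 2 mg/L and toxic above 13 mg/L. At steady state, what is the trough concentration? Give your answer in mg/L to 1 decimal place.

τ/t½ = 124/45 ≈ 2.7556, so fraction remaining f = (1/2)^(124/45) ≈ 0.1481.
At steady state, accumulation factor R = 1/(1 − e^(−kτ)) ≈ 1.1738.
Single-dose peak C₀ = D/Vd = 289/36 ≈ 8.028 mg/L.
Cmax,ss = C₀/(1 − f) ≈ 8.028/0.8519 ≈ 9.424 mg/L.
One interval later, Cmin,ss = Cmax,ss·e^(−kτ) ≈ 9.424 × 0.1481 ≈ 1.396 mg/L.
Trough 1.4 mg/L vs MEC 2 mg/L: subtherapeutic.

1.4 mg/L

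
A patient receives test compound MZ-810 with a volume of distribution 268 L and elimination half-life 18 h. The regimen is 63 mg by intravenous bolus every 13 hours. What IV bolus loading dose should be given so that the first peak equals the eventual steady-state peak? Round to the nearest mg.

f = (1/2)^(13/18) ≈ 0.606163; accumulation ratio R = 1/(1−f) ≈ 2.53912.
Loading dose to hit Cmax,ss on first dose: D_load = D_maint·R ≈ 63 × 2.53912 ≈ 159.96 mg.

160 mg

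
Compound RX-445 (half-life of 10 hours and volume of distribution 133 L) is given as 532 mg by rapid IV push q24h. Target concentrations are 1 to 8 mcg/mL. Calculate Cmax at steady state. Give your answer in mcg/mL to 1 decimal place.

τ/t½ = 24/10 ≈ 2.4, so fraction remaining f = (1/2)^(24/10) ≈ 0.1895.
Accumulation ratio R = 1/(1 − f) ≈ 1/0.8105 ≈ 1.2338.
Single-dose peak C₀ = D/Vd = 532/133 ≈ 4.000 mcg/mL.
Cmax,ss = C₀/(1 − f) ≈ 4.000/0.8105 ≈ 4.935 mcg/mL.
Peak 4.9 mcg/mL vs MTC 8 mcg/mL: below toxic threshold.

4.9 mcg/mL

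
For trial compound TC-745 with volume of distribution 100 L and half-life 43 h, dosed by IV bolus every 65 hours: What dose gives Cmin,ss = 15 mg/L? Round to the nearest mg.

τ/t½ = 65/43 ≈ 1.5116, so f = (1/2)^(65/43) ≈ 0.350715.
Cmin,ss = (D/Vd)·f/(1−f), so D = Cmin,ss·Vd·(1−f)/f.
D = 15 × 100 × (1−f)/f ≈ 15 × 100 × 1.85132 ≈ 2776.98 mg.

2777 mg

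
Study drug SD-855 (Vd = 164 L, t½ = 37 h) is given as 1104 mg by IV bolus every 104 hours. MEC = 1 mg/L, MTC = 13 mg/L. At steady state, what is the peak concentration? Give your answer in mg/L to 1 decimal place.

τ/t½ = 104/37 ≈ 2.8108, so fraction remaining f = (1/2)^(104/37) ≈ 0.1425.
Accumulation ratio R = 1/(1 − f) ≈ 1/0.8575 ≈ 1.1662.
Each bolus raises the concentration by D/Vd = 1104/164 ≈ 6.732 mg/L.
Steady-state peak Cmax,ss = C₀·R ≈ 6.732 × 1.1662 ≈ 7.851 mg/L.
Peak 7.9 mg/L vs MTC 13 mg/L: below toxic threshold.

7.9 mg/L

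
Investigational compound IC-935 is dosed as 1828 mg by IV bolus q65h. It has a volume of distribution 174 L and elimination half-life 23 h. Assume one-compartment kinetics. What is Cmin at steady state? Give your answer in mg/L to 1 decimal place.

τ/t½ = 65/23 ≈ 2.8261, so fraction remaining f = (1/2)^(65/23) ≈ 0.1410.
At steady state, accumulation factor R = 1/(1 − e^(−kτ)) ≈ 1.1641.
Single-dose peak C₀ = D/Vd = 1828/174 ≈ 10.506 mg/L.
Steady-state peak Cmax,ss = C₀·R ≈ 10.506 × 1.1641 ≈ 12.230 mg/L.
One interval later, Cmin,ss = Cmax,ss·e^(−kτ) ≈ 12.230 × 0.1410 ≈ 1.724 mg/L.

1.7 mg/L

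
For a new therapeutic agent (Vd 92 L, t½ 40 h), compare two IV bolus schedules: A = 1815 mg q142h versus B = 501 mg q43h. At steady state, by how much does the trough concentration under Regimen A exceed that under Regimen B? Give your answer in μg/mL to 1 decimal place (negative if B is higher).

Regimen A: f = (1/2)^(142/40) ≈ 0.0854; Cmin,ss = (1815/92)·f/(1−f) ≈ 1.842 μg/mL.
Regimen B: f = (1/2)^(43/40) ≈ 0.4747; Cmin,ss = (501/92)·f/(1−f) ≈ 4.921 μg/mL.
Difference ≈ 1.842 − 4.921 ≈ -3.079 μg/mL.

-3.1 μg/mL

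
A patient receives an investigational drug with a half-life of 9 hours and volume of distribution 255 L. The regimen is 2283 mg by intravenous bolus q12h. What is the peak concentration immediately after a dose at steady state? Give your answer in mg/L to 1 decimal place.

14.8 mg/L

τ/t½ = 12/9 ≈ 1.3333, so fraction remaining f = (1/2)^(12/9) ≈ 0.3969.
At steady state, accumulation factor R = 1/(1 − e^(−kτ)) ≈ 1.6581.
Each bolus raises the concentration by D/Vd = 2283/255 ≈ 8.953 mg/L.
Steady-state peak Cmax,ss = C₀·R ≈ 8.953 × 1.6581 ≈ 14.845 mg/L.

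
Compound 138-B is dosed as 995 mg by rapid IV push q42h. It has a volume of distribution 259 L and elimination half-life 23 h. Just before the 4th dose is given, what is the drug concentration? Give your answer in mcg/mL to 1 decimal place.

1.5 mcg/mL

f = (1/2)^(τ/t½) = (1/2)^(42/23) ≈ 0.2820.
C₀ = D/Vd = 995/259 ≈ 3.842 mcg/mL.
Before the 4th dose, 3 doses have been given. Superposition: Cmin = C₀·(f + f² + … + f^3).
≈ 3.842 × (0.2820 + 0.0795 + 0.0224) ≈ 3.842 × 0.3839 ≈ 1.475 mcg/mL.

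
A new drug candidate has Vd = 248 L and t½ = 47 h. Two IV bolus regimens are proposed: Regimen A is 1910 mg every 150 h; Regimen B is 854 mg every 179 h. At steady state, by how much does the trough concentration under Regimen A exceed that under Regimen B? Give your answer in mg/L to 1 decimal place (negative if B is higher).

Regimen A: f = (1/2)^(150/47) ≈ 0.1095; Cmin,ss = (1910/248)·f/(1−f) ≈ 0.947 mg/L.
Regimen B: f = (1/2)^(179/47) ≈ 0.0714; Cmin,ss = (854/248)·f/(1−f) ≈ 0.265 mg/L.
Difference ≈ 0.947 − 0.265 ≈ 0.682 mg/L.

0.7 mg/L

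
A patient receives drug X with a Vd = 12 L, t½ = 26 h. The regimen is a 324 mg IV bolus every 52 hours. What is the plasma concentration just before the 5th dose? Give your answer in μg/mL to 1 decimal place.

f = (1/2)^(τ/t½) = (1/2)^(52/26) ≈ 0.2500.
C₀ = D/Vd = 324/12 ≈ 27.000 μg/mL.
Before the 5th dose, 4 doses have been given. Superposition: Cmin = C₀·(f + f² + … + f^4).
≈ 27.000 × (0.2500 + 0.0625 + 0.0156 + 0.0039) ≈ 27.000 × 0.3320 ≈ 8.964 μg/mL.

9.0 μg/mL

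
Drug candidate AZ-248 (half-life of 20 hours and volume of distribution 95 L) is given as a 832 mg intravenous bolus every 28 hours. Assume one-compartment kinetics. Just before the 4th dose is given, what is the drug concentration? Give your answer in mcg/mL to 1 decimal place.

5.1 mcg/mL

f = (1/2)^(τ/t½) = (1/2)^(28/20) ≈ 0.3789.
C₀ = D/Vd = 832/95 ≈ 8.758 mcg/mL.
Before the 4th dose, 3 doses have been given. Superposition: Cmin = C₀·(f + f² + … + f^3).
≈ 8.758 × (0.3789 + 0.1436 + 0.0544) ≈ 8.758 × 0.5769 ≈ 5.052 mcg/mL.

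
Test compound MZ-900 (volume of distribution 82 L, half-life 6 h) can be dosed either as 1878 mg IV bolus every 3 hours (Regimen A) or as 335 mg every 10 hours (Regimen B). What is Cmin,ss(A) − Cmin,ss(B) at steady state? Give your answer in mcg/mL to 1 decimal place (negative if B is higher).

Regimen A: f = (1/2)^(3/6) ≈ 0.7071; Cmin,ss = (1878/82)·f/(1−f) ≈ 55.290 mcg/mL.
Regimen B: f = (1/2)^(10/6) ≈ 0.3150; Cmin,ss = (335/82)·f/(1−f) ≈ 1.879 mcg/mL.
Difference ≈ 55.290 − 1.879 ≈ 53.411 mcg/mL.

53.4 mcg/mL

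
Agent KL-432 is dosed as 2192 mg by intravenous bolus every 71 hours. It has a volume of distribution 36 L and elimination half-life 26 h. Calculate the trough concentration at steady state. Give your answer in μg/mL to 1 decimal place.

10.8 μg/mL

k = ln2/t½ = ln2/26 ≈ 0.026660 h⁻¹; fraction remaining f = e^(−kτ) = e^(−0.026660×71) ≈ 0.1506.
At steady state, accumulation factor R = 1/(1 − e^(−kτ)) ≈ 1.1773.
Single-dose peak C₀ = D/Vd = 2192/36 ≈ 60.889 μg/mL.
Cmax,ss = C₀/(1 − f) ≈ 60.889/0.8494 ≈ 71.685 μg/mL.
One interval later, Cmin,ss = Cmax,ss·e^(−kτ) ≈ 71.685 × 0.1506 ≈ 10.796 μg/mL.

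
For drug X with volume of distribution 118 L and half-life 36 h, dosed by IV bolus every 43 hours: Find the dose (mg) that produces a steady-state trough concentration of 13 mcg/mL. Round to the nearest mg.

τ/t½ = 43/36 ≈ 1.1944, so f = (1/2)^(43/36) ≈ 0.436955.
Cmin,ss = (D/Vd)·f/(1−f), so D = Cmin,ss·Vd·(1−f)/f.
D = 13 × 118 × (1−f)/f ≈ 13 × 118 × 1.28857 ≈ 1976.67 mg.

1977 mg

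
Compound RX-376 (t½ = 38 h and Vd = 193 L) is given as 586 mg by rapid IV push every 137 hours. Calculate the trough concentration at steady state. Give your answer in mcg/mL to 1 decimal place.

0.3 mcg/mL

Over one 137-h interval, 137/38 ≈ 3.6053 half-lives elapse, leaving f ≈ 0.0822 of each dose.
Each bolus raises the concentration by D/Vd = 586/193 ≈ 3.036 mcg/mL.
Steady-state trough Cmin,ss = C₀·f/(1−f) ≈ 3.036 × 0.0822/0.9178 ≈ 0.272 mcg/mL.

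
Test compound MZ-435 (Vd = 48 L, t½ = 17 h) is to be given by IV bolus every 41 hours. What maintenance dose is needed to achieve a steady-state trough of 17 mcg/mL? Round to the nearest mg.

τ/t½ = 41/17 ≈ 2.4118, so f = (1/2)^(41/17) ≈ 0.187926.
Cmin,ss = (D/Vd)·f/(1−f), so D = Cmin,ss·Vd·(1−f)/f.
D = 17 × 48 × (1−f)/f ≈ 17 × 48 × 4.32124 ≈ 3526.13 mg.

3526 mg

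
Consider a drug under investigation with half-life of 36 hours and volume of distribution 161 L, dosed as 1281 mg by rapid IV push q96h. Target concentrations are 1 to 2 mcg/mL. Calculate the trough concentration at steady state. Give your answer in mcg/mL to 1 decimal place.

k = ln2/t½ = ln2/36 ≈ 0.019254 h⁻¹; fraction remaining f = e^(−kτ) = e^(−0.019254×96) ≈ 0.1575.
Accumulation ratio R = 1/(1 − f) ≈ 1/0.8425 ≈ 1.1869.
Single-dose peak C₀ = D/Vd = 1281/161 ≈ 7.957 mcg/mL.
Cmax,ss = C₀/(1 − f) ≈ 7.957/0.8425 ≈ 9.445 mcg/mL.
One interval later, Cmin,ss = Cmax,ss·e^(−kτ) ≈ 9.445 × 0.1575 ≈ 1.488 mcg/mL.
Trough 1.5 mcg/mL vs MEC 1 mcg/mL: adequate.

1.5 mcg/mL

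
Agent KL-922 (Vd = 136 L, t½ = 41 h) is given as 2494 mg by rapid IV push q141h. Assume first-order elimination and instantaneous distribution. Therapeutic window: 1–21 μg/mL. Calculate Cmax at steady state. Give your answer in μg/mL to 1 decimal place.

20.2 μg/mL

Over one 141-h interval, 141/41 ≈ 3.439 half-lives elapse, leaving f ≈ 0.0922 of each dose.
At steady state, accumulation factor R = 1/(1 − e^(−kτ)) ≈ 1.1016.
Each bolus raises the concentration by D/Vd = 2494/136 ≈ 18.338 μg/mL.
Steady-state peak Cmax,ss = C₀·R ≈ 18.338 × 1.1016 ≈ 20.201 μg/mL.
Peak 20.2 μg/mL vs MTC 21 μg/mL: below toxic threshold.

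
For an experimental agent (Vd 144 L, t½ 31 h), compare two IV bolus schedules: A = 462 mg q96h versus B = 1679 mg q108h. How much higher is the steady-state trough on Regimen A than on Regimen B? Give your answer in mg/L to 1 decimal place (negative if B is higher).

Regimen A: f = (1/2)^(96/31) ≈ 0.1169; Cmin,ss = (462/144)·f/(1−f) ≈ 0.425 mg/L.
Regimen B: f = (1/2)^(108/31) ≈ 0.0894; Cmin,ss = (1679/144)·f/(1−f) ≈ 1.145 mg/L.
Difference ≈ 0.425 − 1.145 ≈ -0.720 mg/L.

-0.7 mg/L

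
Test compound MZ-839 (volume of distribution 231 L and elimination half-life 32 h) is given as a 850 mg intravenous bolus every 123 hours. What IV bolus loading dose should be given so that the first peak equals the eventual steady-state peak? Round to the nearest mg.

914 mg

f = (1/2)^(123/32) ≈ 0.069649; accumulation ratio R = 1/(1−f) ≈ 1.07486.
Loading dose to hit Cmax,ss on first dose: D_load = D_maint·R ≈ 850 × 1.07486 ≈ 913.63 mg.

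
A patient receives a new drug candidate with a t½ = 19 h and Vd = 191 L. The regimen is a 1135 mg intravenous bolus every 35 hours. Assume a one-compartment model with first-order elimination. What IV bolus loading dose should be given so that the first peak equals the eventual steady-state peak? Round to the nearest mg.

f = (1/2)^(35/19) ≈ 0.278914; accumulation ratio R = 1/(1−f) ≈ 1.38680.
Loading dose to hit Cmax,ss on first dose: D_load = D_maint·R ≈ 1135 × 1.38680 ≈ 1574.02 mg.

1574 mg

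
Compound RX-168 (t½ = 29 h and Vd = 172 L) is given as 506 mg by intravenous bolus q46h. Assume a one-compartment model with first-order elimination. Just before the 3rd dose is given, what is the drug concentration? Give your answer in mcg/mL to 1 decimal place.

1.3 mcg/mL

f = (1/2)^(τ/t½) = (1/2)^(46/29) ≈ 0.3330.
C₀ = D/Vd = 506/172 ≈ 2.942 mcg/mL.
Before the 3rd dose, 2 doses have been given. Superposition: Cmin = C₀·(f + f²).
≈ 2.942 × (0.3330 + 0.1109) ≈ 2.942 × 0.4439 ≈ 1.306 mcg/mL.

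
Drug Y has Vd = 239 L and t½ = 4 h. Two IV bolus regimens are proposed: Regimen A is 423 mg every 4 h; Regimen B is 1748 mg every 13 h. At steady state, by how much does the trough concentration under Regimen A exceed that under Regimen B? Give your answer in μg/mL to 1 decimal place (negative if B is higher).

0.9 μg/mL

Regimen A: f = (1/2)^(4/4) ≈ 0.5000; Cmin,ss = (423/239)·f/(1−f) ≈ 1.770 μg/mL.
Regimen B: f = (1/2)^(13/4) ≈ 0.1051; Cmin,ss = (1748/239)·f/(1−f) ≈ 0.859 μg/mL.
Difference ≈ 1.770 − 0.859 ≈ 0.911 μg/mL.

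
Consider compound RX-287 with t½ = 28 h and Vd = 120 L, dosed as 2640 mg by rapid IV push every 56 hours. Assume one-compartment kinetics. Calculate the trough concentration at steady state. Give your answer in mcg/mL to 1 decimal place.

7.3 mcg/mL

τ = 56 h = 2 half-lives, so f = (1/2)^2 = 0.25.
At steady state, R = 1/(1 − 0.25) = 4/3.
Single-dose peak C₀ = D/Vd = 2640/120 = 22 mcg/mL.
Steady-state peak Cmax,ss = C₀·R = 22 × 4/3 ≈ 29.333 mcg/mL.
Steady-state trough Cmin,ss = Cmax,ss·f ≈ 29.333 × 0.25 ≈ 7.333 mcg/mL.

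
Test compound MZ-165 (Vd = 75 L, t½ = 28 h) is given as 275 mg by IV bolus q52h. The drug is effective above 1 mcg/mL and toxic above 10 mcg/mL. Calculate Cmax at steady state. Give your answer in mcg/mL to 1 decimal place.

τ/t½ = 52/28 ≈ 1.8571, so fraction remaining f = (1/2)^(52/28) ≈ 0.2760.
Accumulation ratio R = 1/(1 − f) ≈ 1/0.7240 ≈ 1.3812.
Single-dose peak C₀ = D/Vd = 275/75 ≈ 3.667 mcg/mL.
Steady-state peak Cmax,ss = C₀·R ≈ 3.667 × 1.3812 ≈ 5.065 mcg/mL.
Peak 5.1 mcg/mL vs MTC 10 mcg/mL: below toxic threshold.

5.1 mcg/mL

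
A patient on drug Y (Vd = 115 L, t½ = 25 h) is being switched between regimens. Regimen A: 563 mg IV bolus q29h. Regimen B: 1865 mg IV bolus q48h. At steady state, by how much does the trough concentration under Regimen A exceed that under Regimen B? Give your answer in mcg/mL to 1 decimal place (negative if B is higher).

-1.9 mcg/mL

Regimen A: f = (1/2)^(29/25) ≈ 0.4475; Cmin,ss = (563/115)·f/(1−f) ≈ 3.965 mcg/mL.
Regimen B: f = (1/2)^(48/25) ≈ 0.2643; Cmin,ss = (1865/115)·f/(1−f) ≈ 5.826 mcg/mL.
Difference ≈ 3.965 − 5.826 ≈ -1.861 mcg/mL.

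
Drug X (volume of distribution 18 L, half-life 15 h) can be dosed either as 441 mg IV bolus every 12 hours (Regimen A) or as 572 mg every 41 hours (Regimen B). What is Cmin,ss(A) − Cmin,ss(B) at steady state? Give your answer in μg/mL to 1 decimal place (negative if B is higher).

Regimen A: f = (1/2)^(12/15) ≈ 0.5743; Cmin,ss = (441/18)·f/(1−f) ≈ 33.052 μg/mL.
Regimen B: f = (1/2)^(41/15) ≈ 0.1504; Cmin,ss = (572/18)·f/(1−f) ≈ 5.625 μg/mL.
Difference ≈ 33.052 − 5.625 ≈ 27.427 μg/mL.

27.4 μg/mL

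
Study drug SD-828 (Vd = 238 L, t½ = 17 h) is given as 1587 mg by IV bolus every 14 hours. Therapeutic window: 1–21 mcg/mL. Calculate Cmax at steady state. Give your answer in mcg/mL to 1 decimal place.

15.3 mcg/mL

τ/t½ = 14/17 ≈ 0.82353, so fraction remaining f = (1/2)^(14/17) ≈ 0.5651.
Accumulation ratio R = 1/(1 − f) ≈ 1/0.4349 ≈ 2.2994.
Single-dose peak C₀ = D/Vd = 1587/238 ≈ 6.668 mcg/mL.
Cmax,ss = C₀/(1 − f) ≈ 6.668/0.4349 ≈ 15.332 mcg/mL.
Peak 15.3 mcg/mL vs MTC 21 mcg/mL: below toxic threshold.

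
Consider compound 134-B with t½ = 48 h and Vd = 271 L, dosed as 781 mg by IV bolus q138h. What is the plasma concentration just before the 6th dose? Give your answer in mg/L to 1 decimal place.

f = (1/2)^(τ/t½) = (1/2)^(138/48) ≈ 0.1363.
C₀ = D/Vd = 781/271 ≈ 2.882 mg/L.
Before the 6th dose, 5 doses have been given. Superposition: Cmin = C₀·(f + f² + … + f^5).
≈ 2.882 × (0.1363 + 0.0186 + 0.0025 + 0.0003 + 0.0000) ≈ 2.882 × 0.1577 ≈ 0.454 mg/L.

0.5 mg/L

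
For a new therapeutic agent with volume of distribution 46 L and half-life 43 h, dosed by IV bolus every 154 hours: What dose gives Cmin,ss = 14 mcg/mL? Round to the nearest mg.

7065 mg

τ/t½ = 154/43 ≈ 3.5814, so f = (1/2)^(154/43) ≈ 0.083540.
Cmin,ss = (D/Vd)·f/(1−f), so D = Cmin,ss·Vd·(1−f)/f.
D = 14 × 46 × (1−f)/f ≈ 14 × 46 × 10.97031 ≈ 7064.88 mg.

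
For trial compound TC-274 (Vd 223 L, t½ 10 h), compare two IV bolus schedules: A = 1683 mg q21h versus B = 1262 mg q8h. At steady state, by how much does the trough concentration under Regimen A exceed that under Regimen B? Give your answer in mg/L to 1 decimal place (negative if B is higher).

Regimen A: f = (1/2)^(21/10) ≈ 0.2333; Cmin,ss = (1683/223)·f/(1−f) ≈ 2.297 mg/L.
Regimen B: f = (1/2)^(8/10) ≈ 0.5743; Cmin,ss = (1262/223)·f/(1−f) ≈ 7.635 mg/L.
Difference ≈ 2.297 − 7.635 ≈ -5.338 mg/L.

-5.3 mg/L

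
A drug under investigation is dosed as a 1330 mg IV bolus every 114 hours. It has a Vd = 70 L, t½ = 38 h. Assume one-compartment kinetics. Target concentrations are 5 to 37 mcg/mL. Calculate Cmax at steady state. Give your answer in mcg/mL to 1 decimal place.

21.7 mcg/mL

τ = 114 h = 3 half-lives, so f = (1/2)^3 = 0.125.
At steady state, R = 1/(1 − 0.125) = 8/7.
Single-dose peak C₀ = D/Vd = 1330/70 = 19 mcg/mL.
Steady-state peak Cmax,ss = C₀·R = 19 × 8/7 ≈ 21.714 mcg/mL.
Peak 21.7 mcg/mL vs MTC 37 mcg/mL: below toxic threshold.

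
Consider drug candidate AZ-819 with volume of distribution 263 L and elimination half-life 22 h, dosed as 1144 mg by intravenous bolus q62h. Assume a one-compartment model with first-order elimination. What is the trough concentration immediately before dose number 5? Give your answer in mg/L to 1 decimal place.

f = (1/2)^(τ/t½) = (1/2)^(62/22) ≈ 0.1418.
C₀ = D/Vd = 1144/263 ≈ 4.350 mg/L.
Before the 5th dose, 4 doses have been given. Superposition: Cmin = C₀·(f + f² + … + f^4).
≈ 4.350 × (0.1418 + 0.0201 + 0.0029 + 0.0004) ≈ 4.350 × 0.1652 ≈ 0.719 mg/L.

0.7 mg/L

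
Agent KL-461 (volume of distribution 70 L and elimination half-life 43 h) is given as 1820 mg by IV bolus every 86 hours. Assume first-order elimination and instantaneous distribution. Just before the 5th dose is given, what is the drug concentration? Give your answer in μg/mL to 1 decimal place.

f = (1/2)^(τ/t½) = (1/2)^(86/43) ≈ 0.2500.
C₀ = D/Vd = 1820/70 ≈ 26.000 μg/mL.
Before the 5th dose, 4 doses have been given. Superposition: Cmin = C₀·(f + f² + … + f^4).
≈ 26.000 × (0.2500 + 0.0625 + 0.0156 + 0.0039) ≈ 26.000 × 0.3320 ≈ 8.632 μg/mL.

8.6 μg/mL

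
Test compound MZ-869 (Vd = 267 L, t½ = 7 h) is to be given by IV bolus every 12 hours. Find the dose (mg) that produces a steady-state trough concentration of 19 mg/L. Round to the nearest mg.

τ/t½ = 12/7 ≈ 1.7143, so f = (1/2)^(12/7) ≈ 0.304753.
Cmin,ss = (D/Vd)·f/(1−f), so D = Cmin,ss·Vd·(1−f)/f.
D = 19 × 267 × (1−f)/f ≈ 19 × 267 × 2.28135 ≈ 11573.29 mg.

11573 mg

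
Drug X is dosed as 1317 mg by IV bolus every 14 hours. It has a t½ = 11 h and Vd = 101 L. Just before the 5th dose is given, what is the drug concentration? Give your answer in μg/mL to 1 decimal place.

f = (1/2)^(τ/t½) = (1/2)^(14/11) ≈ 0.4139.
C₀ = D/Vd = 1317/101 ≈ 13.040 μg/mL.
Before the 5th dose, 4 doses have been given. Superposition: Cmin = C₀·(f + f² + … + f^4).
≈ 13.040 × (0.4139 + 0.1713 + 0.0709 + 0.0293) ≈ 13.040 × 0.6854 ≈ 8.938 μg/mL.

8.9 μg/mL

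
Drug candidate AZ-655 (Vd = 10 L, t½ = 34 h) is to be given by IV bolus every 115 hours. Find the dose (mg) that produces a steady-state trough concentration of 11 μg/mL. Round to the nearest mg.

τ/t½ = 115/34 ≈ 3.3824, so f = (1/2)^(115/34) ≈ 0.095898.
Cmin,ss = (D/Vd)·f/(1−f), so D = Cmin,ss·Vd·(1−f)/f.
D = 11 × 10 × (1−f)/f ≈ 11 × 10 × 9.42775 ≈ 1037.05 mg.

1037 mg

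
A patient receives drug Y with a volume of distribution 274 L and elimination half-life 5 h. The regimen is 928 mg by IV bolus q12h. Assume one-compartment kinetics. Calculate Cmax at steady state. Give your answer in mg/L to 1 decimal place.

4.2 mg/L

k = ln2/t½ = ln2/5 ≈ 0.138629 h⁻¹; fraction remaining f = e^(−kτ) = e^(−0.138629×12) ≈ 0.1895.
At steady state, accumulation factor R = 1/(1 − e^(−kτ)) ≈ 1.2338.
Single-dose peak C₀ = D/Vd = 928/274 ≈ 3.387 mg/L.
Cmax,ss = C₀/(1 − f) ≈ 3.387/0.8105 ≈ 4.179 mg/L.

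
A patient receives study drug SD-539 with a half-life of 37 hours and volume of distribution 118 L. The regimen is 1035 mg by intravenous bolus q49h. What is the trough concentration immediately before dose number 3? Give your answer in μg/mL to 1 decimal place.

4.9 μg/mL

f = (1/2)^(τ/t½) = (1/2)^(49/37) ≈ 0.3993.
C₀ = D/Vd = 1035/118 ≈ 8.771 μg/mL.
Before the 3rd dose, 2 doses have been given. Superposition: Cmin = C₀·(f + f²).
≈ 8.771 × (0.3993 + 0.1594) ≈ 8.771 × 0.5587 ≈ 4.900 μg/mL.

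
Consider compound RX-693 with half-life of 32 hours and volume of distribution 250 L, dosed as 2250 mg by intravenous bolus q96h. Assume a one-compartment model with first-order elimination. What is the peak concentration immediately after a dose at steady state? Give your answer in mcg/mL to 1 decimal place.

10.3 mcg/mL

τ = 96 h = 3 half-lives, so f = (1/2)^3 = 0.125.
Accumulation ratio R = 1/(1 − f) = 1/0.875 = 8/7.
Single-dose peak C₀ = D/Vd = 2250/250 = 9 mcg/mL.
Steady-state peak Cmax,ss = C₀·R = 9 × 8/7 ≈ 10.286 mcg/mL.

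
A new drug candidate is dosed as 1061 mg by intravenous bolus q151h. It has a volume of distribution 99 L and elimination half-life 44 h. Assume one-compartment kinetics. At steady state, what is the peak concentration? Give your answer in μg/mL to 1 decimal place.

11.8 μg/mL

Over one 151-h interval, 151/44 ≈ 3.4318 half-lives elapse, leaving f ≈ 0.0927 of each dose.
At steady state, accumulation factor R = 1/(1 − e^(−kτ)) ≈ 1.1022.
Each bolus raises the concentration by D/Vd = 1061/99 ≈ 10.717 μg/mL.
Steady-state peak Cmax,ss = C₀·R ≈ 10.717 × 1.1022 ≈ 11.812 μg/mL.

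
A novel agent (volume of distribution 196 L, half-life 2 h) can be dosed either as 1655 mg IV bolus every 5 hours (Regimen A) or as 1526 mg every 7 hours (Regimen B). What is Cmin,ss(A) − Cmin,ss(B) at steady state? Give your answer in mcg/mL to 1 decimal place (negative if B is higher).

1.1 mcg/mL

Regimen A: f = (1/2)^(5/2) ≈ 0.1768; Cmin,ss = (1655/196)·f/(1−f) ≈ 1.814 mcg/mL.
Regimen B: f = (1/2)^(7/2) ≈ 0.0884; Cmin,ss = (1526/196)·f/(1−f) ≈ 0.755 mcg/mL.
Difference ≈ 1.814 − 0.755 ≈ 1.059 mcg/mL.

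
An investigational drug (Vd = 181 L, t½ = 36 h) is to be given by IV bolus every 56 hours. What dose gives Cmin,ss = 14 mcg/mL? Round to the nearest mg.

4915 mg

τ/t½ = 56/36 ≈ 1.5556, so f = (1/2)^(56/36) ≈ 0.340198.
Cmin,ss = (D/Vd)·f/(1−f), so D = Cmin,ss·Vd·(1−f)/f.
D = 14 × 181 × (1−f)/f ≈ 14 × 181 × 1.93946 ≈ 4914.59 mg.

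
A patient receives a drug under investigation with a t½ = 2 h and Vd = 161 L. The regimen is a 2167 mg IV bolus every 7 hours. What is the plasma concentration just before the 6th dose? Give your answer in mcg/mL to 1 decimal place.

f = (1/2)^(τ/t½) = (1/2)^(7/2) ≈ 0.0884.
C₀ = D/Vd = 2167/161 ≈ 13.460 mcg/mL.
Before the 6th dose, 5 doses have been given. Superposition: Cmin = C₀·(f + f² + … + f^5).
≈ 13.460 × (0.0884 + 0.0078 + 0.0007 + 0.0001 + 0.0000) ≈ 13.460 × 0.0970 ≈ 1.306 mcg/mL.

1.3 mcg/mL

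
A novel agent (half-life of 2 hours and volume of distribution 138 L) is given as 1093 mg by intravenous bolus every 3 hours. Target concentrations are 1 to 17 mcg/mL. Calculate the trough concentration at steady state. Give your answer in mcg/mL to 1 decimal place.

Over one 3-h interval, 3/2 ≈ 1.5 half-lives elapse, leaving f ≈ 0.3536 of each dose.
Accumulation ratio R = 1/(1 − f) ≈ 1/0.6464 ≈ 1.5470.
Each bolus raises the concentration by D/Vd = 1093/138 ≈ 7.920 mcg/mL.
Cmax,ss = C₀/(1 − f) ≈ 7.920/0.6464 ≈ 12.252 mcg/mL.
Steady-state trough Cmin,ss = Cmax,ss·f ≈ 12.252 × 0.3536 ≈ 4.332 mcg/mL.
Trough 4.3 mcg/mL vs MEC 1 mcg/mL: adequate.

4.3 mcg/mL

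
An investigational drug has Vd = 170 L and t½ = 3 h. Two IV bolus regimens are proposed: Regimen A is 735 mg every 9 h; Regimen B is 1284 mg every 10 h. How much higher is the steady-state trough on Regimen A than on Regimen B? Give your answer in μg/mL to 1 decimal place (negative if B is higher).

-0.2 μg/mL

Regimen A: f = (1/2)^(9/3) ≈ 0.1250; Cmin,ss = (735/170)·f/(1−f) ≈ 0.618 μg/mL.
Regimen B: f = (1/2)^(10/3) ≈ 0.0992; Cmin,ss = (1284/170)·f/(1−f) ≈ 0.832 μg/mL.
Difference ≈ 0.618 − 0.832 ≈ -0.214 μg/mL.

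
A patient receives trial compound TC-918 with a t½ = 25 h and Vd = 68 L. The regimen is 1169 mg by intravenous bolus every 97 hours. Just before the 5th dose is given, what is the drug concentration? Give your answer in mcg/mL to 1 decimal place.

1.3 mcg/mL

f = (1/2)^(τ/t½) = (1/2)^(97/25) ≈ 0.0679.
C₀ = D/Vd = 1169/68 ≈ 17.191 mcg/mL.
Before the 5th dose, 4 doses have been given. Superposition: Cmin = C₀·(f + f² + … + f^4).
≈ 17.191 × (0.0679 + 0.0046 + 0.0003 + 0.0000) ≈ 17.191 × 0.0728 ≈ 1.252 mcg/mL.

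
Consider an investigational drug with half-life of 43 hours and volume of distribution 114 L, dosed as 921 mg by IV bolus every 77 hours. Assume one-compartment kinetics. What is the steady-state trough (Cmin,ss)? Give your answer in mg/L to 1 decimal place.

3.3 mg/L

τ/t½ = 77/43 ≈ 1.7907, so fraction remaining f = (1/2)^(77/43) ≈ 0.2890.
Accumulation ratio R = 1/(1 − f) ≈ 1/0.7110 ≈ 1.4065.
Each bolus raises the concentration by D/Vd = 921/114 ≈ 8.079 mg/L.
Cmax,ss = C₀/(1 − f) ≈ 8.079/0.7110 ≈ 11.363 mg/L.
Steady-state trough Cmin,ss = Cmax,ss·f ≈ 11.363 × 0.2890 ≈ 3.284 mg/L.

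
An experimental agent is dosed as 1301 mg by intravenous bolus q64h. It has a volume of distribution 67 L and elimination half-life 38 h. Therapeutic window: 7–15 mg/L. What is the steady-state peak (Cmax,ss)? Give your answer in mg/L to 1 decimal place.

Over one 64-h interval, 64/38 ≈ 1.6842 half-lives elapse, leaving f ≈ 0.3112 of each dose.
At steady state, accumulation factor R = 1/(1 − e^(−kτ)) ≈ 1.4518.
Each bolus raises the concentration by D/Vd = 1301/67 ≈ 19.418 mg/L.
Cmax,ss = C₀/(1 − f) ≈ 19.418/0.6888 ≈ 28.191 mg/L.
Peak 28.2 mg/L vs MTC 15 mg/L: exceeds toxic threshold.

28.2 mg/L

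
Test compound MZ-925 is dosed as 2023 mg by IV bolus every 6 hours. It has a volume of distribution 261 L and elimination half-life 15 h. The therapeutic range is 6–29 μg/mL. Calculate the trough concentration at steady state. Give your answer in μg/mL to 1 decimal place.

24.3 μg/mL

Over one 6-h interval, 6/15 ≈ 0.4 half-lives elapse, leaving f ≈ 0.7579 of each dose.
At steady state, accumulation factor R = 1/(1 − e^(−kτ)) ≈ 4.1305.
Single-dose peak C₀ = D/Vd = 2023/261 ≈ 7.751 μg/mL.
Cmax,ss = C₀/(1 − f) ≈ 7.751/0.2421 ≈ 32.016 μg/mL.
Steady-state trough Cmin,ss = Cmax,ss·f ≈ 32.016 × 0.7579 ≈ 24.265 μg/mL.
Trough 24.3 μg/mL vs MEC 6 μg/mL: adequate.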